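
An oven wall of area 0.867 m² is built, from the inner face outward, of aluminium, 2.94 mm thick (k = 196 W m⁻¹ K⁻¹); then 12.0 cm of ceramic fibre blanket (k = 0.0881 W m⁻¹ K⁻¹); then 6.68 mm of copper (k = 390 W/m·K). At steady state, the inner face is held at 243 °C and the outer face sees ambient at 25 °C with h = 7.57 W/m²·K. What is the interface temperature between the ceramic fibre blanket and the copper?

T = 44.3 °C

Series thermal resistances, inner to outer:
  R_aluminium = L/(kA) = 0.00294/(196·0.867) = 1.730×10^-5 K/W
  R_ceramic fibre blanket = L/(kA) = 0.120/(0.0881·0.867) = 1.571 K/W
  R_copper = L/(kA) = 0.00668/(390·0.867) = 1.976×10^-5 K/W
  R_conv,out = 1/(hA) = 1/(7.57·0.867) = 0.1524 K/W
ΣR = 1.730×10^-5 + 1.571 + 1.976×10^-5 + 0.1524 = 1.723 K/W
Q = ΔT/ΣR = (243 °C − 25 °C)/1.723 = 126.5 W
From the inner boundary to the ceramic fibre blanket/copper interface, ΣR_partial = 1.571 K/W.
T_interface = T_in − Q·ΣR_partial = 243 °C − (126.5)(1.571) = 44.3 °C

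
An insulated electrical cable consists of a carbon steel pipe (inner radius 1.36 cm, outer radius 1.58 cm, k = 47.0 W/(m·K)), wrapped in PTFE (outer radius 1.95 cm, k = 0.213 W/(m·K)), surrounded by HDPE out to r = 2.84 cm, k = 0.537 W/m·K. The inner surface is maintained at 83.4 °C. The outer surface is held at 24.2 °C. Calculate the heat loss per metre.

Series thermal resistances, inner to outer:
  R'_carbon steel = ln(0.0158/0.0136)/(2πk) = 0.1499/(2π·47.0) = 5.077×10^-4 m·K/W
  R'_PTFE = ln(0.0195/0.0158)/(2πk) = 0.2104/(2π·0.213) = 0.1572 m·K/W
  R'_HDPE = ln(0.0284/0.0195)/(2πk) = 0.3760/(2π·0.537) = 0.1114 m·K/W
ΣR = 5.077×10^-4 + 0.1572 + 0.1114 = 0.2691 m·K/W
Q' = ΔT/ΣR = (83.4 °C − 24.2 °C)/0.2691 = 220 W/m

Q' = 220 W/m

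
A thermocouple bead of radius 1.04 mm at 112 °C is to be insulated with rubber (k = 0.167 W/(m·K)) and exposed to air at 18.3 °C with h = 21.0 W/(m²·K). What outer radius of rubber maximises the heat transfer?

r_cr = 1.59 cm

For a sphere, r_cr = 2k_ins/h = 2·0.167/21.0 = 0.0159 m = 1.59 cm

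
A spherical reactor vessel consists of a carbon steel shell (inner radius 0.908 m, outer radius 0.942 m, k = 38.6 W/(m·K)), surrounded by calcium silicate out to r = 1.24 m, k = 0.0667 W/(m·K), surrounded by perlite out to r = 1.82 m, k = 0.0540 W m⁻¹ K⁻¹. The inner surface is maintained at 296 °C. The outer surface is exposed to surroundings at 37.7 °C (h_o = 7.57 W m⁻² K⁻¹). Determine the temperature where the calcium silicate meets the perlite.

Resistance network (inner→outer):
  R_carbon steel = (1/0.908 − 1/0.942)/(4πk) = 0.03975/(4π·38.6) = 8.195×10^-5 K/W
  R_calcium silicate = (1/0.942 − 1/1.24)/(4πk) = 0.2551/(4π·0.0667) = 0.3044 K/W
  R_perlite = (1/1.24 − 1/1.82)/(4πk) = 0.2570/(4π·0.0540) = 0.3787 K/W
  R_conv,out = 1/(4πr²h) = 1/(4π·1.82²·7.57) = 0.003174 K/W
ΣR = 8.195×10^-5 + 0.3044 + 0.3787 + 0.003174 = 0.6864 K/W
Q = ΔT/ΣR = (296 °C − 37.7 °C)/0.6864 = 376.3 W
From the inner boundary to the calcium silicate/perlite interface, ΣR_partial = 0.3045 K/W.
T_interface = T_in − Q·ΣR_partial = 296 °C − (376.3)(0.3045) = 181 °C

T = 181 °C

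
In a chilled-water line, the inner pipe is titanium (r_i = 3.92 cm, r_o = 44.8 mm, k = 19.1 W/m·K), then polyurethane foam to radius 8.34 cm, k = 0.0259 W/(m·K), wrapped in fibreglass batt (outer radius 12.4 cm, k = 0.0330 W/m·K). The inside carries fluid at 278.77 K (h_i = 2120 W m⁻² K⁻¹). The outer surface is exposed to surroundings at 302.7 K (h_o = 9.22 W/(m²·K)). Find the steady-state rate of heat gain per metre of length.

Q' = 4.07 W/m

Resistance network (inner→outer):
  R'_conv,in = 1/(2πr h) = 1/(2π·0.0392·2120) = 0.001915 m·K/W
  R'_titanium = ln(0.0448/0.0392)/(2πk) = 0.1335/(2π·19.1) = 0.001113 m·K/W
  R'_polyurethane foam = ln(0.0834/0.0448)/(2πk) = 0.6214/(2π·0.0259) = 3.819 m·K/W
  R'_fibreglass batt = ln(0.124/0.0834)/(2πk) = 0.3966/(2π·0.0330) = 1.913 m·K/W
  R'_conv,out = 1/(2πr h) = 1/(2π·0.124·9.22) = 0.1392 m·K/W
ΣR = 0.001915 + 0.001113 + 3.819 + 1.913 + 0.1392 = 5.874 m·K/W
Q' = ΔT/ΣR = (278.77 K − 302.7 K)/5.874 = -4.07 W/m
(Negative Q' ⇒ heat flows inward; heat gain = 4.07 W/m.)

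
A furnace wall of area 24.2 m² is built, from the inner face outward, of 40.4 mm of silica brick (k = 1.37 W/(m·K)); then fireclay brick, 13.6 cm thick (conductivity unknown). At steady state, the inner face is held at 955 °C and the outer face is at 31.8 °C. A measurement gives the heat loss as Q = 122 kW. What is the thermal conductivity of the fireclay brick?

k = 0.885 W/m·K

ΣR = ΔT/Q = |955 − 31.8|/1.22×10^5 = 0.007567 K/W
Known resistances:
  R_silica brick = L/(kA) = 0.0404/(1.37·24.2) = 0.001219 K/W
R_fireclay brick = ΣR − ΣR_known = 0.007567 − 0.001219 = 0.006348 K/W
L/(kA) = 0.006348 ⇒ k = 0.136/(0.006348·24.2) = 0.885 W/m·K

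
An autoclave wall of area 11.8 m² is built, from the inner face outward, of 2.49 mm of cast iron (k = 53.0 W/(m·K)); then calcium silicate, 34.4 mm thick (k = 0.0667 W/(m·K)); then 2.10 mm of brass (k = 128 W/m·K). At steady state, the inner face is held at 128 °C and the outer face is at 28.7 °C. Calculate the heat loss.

Q = 2.27 kW

Series thermal resistances, inner to outer:
  R_cast iron = L/(kA) = 0.00249/(53.0·11.8) = 3.981×10^-6 K/W
  R_calcium silicate = L/(kA) = 0.0344/(0.0667·11.8) = 0.04371 K/W
  R_brass = L/(kA) = 0.00210/(128·11.8) = 1.390×10^-6 K/W
ΣR = 3.981×10^-6 + 0.04371 + 1.390×10^-6 = 0.04372 K/W
Q = ΔT/ΣR = (128 °C − 28.7 °C)/0.04372 = 2270 W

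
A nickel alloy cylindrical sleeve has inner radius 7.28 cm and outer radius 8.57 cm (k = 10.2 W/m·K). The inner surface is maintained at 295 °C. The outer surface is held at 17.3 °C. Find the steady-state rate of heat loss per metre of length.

Q' = 1.09×10^5 W/m

Q' = 2πk·ΔT/ln(r₂/r₁) = 2π × 10.2 × 277.7 / ln(0.0857/0.0728) = 1.09×10^5 W/m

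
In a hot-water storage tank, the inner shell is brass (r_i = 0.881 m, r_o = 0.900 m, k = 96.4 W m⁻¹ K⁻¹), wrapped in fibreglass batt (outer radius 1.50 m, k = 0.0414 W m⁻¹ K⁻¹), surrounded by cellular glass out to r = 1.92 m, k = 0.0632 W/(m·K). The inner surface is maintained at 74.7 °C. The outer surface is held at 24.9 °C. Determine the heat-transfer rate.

Q = 48.0 W

Resistance network (inner→outer):
  R_brass = (1/0.881 − 1/0.900)/(4πk) = 0.02396/(4π·96.4) = 1.978×10^-5 K/W
  R_fibreglass batt = (1/0.900 − 1/1.50)/(4πk) = 0.4444/(4π·0.0414) = 0.8543 K/W
  R_cellular glass = (1/1.50 − 1/1.92)/(4πk) = 0.1458/(4π·0.0632) = 0.1836 K/W
ΣR = 1.978×10^-5 + 0.8543 + 0.1836 = 1.038 K/W
Q = ΔT/ΣR = (74.7 °C − 24.9 °C)/1.038 = 48.0 W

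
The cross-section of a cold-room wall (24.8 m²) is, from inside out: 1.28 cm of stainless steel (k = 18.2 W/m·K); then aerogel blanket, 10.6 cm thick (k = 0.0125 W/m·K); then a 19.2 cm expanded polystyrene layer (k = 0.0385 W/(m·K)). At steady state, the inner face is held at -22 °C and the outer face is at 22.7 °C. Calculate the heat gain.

Resistance network (inner→outer):
  R_stainless steel = L/(kA) = 0.0128/(18.2·24.8) = 2.836×10^-5 K/W
  R_aerogel blanket = L/(kA) = 0.106/(0.0125·24.8) = 0.3419 K/W
  R_expanded polystyrene = L/(kA) = 0.192/(0.0385·24.8) = 0.2011 K/W
ΣR = 2.836×10^-5 + 0.3419 + 0.2011 = 0.5430 K/W
Q = ΔT/ΣR = (-22 °C − 22.7 °C)/0.5430 = -82.3 W
(Negative Q ⇒ heat flows inward; heat gain = 82.3 W.)

Q = 82.3 W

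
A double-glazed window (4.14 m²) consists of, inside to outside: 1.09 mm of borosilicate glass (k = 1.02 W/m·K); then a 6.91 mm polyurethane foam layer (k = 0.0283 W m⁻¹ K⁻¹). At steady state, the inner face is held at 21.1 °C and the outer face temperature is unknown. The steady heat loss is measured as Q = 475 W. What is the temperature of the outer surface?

Series resistances:
  R_borosilicate glass = L/(kA) = 0.00109/(1.02·4.14) = 2.581×10^-4 K/W
  R_polyurethane foam = L/(kA) = 0.00691/(0.0283·4.14) = 0.05898 K/W
ΣR = 0.05924 K/W
ΔT = Q·ΣR = 475 × 0.05924 = 28.14 K
Heat flows outward, so T_out = T_in − ΔT = 21.1 − 28.14 = -7.04 °C

T_out = -7.04 °C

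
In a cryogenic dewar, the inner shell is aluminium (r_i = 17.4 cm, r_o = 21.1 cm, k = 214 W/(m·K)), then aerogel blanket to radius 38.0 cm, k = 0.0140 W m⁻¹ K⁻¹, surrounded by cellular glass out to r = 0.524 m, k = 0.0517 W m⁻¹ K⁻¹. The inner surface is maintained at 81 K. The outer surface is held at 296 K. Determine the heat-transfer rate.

Q = 16.4 W

Treat each layer as a resistance in series:
  R_aluminium = (1/0.174 − 1/0.211)/(4πk) = 1.008/(4π·214) = 3.748×10^-4 K/W
  R_aerogel blanket = (1/0.211 − 1/0.380)/(4πk) = 2.108/(4π·0.0140) = 11.98 K/W
  R_cellular glass = (1/0.380 − 1/0.524)/(4πk) = 0.7232/(4π·0.0517) = 1.113 K/W
ΣR = 3.748×10^-4 + 11.98 + 1.113 = 13.09 K/W
Q = ΔT/ΣR = (81 K − 296 K)/13.09 = -16.4 W
(Negative Q ⇒ heat flows inward; heat gain = 16.4 W.)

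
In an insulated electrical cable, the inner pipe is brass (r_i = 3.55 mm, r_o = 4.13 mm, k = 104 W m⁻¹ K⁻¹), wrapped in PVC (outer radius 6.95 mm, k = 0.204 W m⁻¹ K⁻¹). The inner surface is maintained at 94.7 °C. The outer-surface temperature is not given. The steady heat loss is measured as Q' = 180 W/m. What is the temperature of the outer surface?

Sum the resistances:
  R'_brass = ln(0.00413/0.00355)/(2πk) = 0.1513/(2π·104) = 2.316×10^-4 m·K/W
  R'_PVC = ln(0.00695/0.00413)/(2πk) = 0.5205/(2π·0.204) = 0.4061 m·K/W
ΣR = 0.4063 m·K/W
ΔT = Q'·ΣR = 180 × 0.4063 = 73.13 K
Heat flows outward, so T_out = T_in − ΔT = 94.7 − 73.13 = 21.6 °C

T_out = 21.6 °C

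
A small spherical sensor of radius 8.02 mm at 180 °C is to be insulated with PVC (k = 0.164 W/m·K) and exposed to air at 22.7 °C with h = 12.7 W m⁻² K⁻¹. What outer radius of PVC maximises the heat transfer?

For a sphere, r_cr = 2k_ins/h = 2·0.164/12.7 = 0.0258 m = 2.58 cm

r_cr = 2.58 cm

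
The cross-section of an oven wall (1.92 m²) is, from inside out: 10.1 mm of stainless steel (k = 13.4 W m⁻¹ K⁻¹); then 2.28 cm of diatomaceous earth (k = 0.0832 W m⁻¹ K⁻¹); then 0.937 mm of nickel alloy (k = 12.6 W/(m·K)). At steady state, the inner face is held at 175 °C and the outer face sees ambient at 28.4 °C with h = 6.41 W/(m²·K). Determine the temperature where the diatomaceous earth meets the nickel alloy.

Series thermal resistances, inner to outer:
  R_stainless steel = L/(kA) = 0.0101/(13.4·1.92) = 3.926×10^-4 K/W
  R_diatomaceous earth = L/(kA) = 0.0228/(0.0832·1.92) = 0.1427 K/W
  R_nickel alloy = L/(kA) = 9.37×10^-4/(12.6·1.92) = 3.873×10^-5 K/W
  R_conv,out = 1/(hA) = 1/(6.41·1.92) = 0.08125 K/W
ΣR = 3.926×10^-4 + 0.1427 + 3.873×10^-5 + 0.08125 = 0.2244 K/W
Q = ΔT/ΣR = (175 °C − 28.4 °C)/0.2244 = 653.3 W
From the inner boundary to the diatomaceous earth/nickel alloy interface, ΣR_partial = 0.1431 K/W.
T_interface = T_in − Q·ΣR_partial = 175 °C − (653.3)(0.1431) = 81.5 °C

T = 81.5 °C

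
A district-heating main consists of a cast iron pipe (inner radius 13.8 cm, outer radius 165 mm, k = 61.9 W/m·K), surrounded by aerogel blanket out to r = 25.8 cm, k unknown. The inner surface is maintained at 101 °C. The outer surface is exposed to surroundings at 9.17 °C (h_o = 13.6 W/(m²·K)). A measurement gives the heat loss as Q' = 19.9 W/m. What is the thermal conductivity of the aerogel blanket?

ΣR = ΔT/Q' = |101 − 9.17|/19.9 = 4.615 m·K/W
Known resistances:
  R'_cast iron = ln(0.165/0.138)/(2πk) = 0.1787/(2π·61.9) = 4.594×10^-4 m·K/W
  R'_conv,out = 1/(2πr h) = 1/(2π·0.258·13.6) = 0.04536 m·K/W
R_aerogel blanket = ΣR − ΣR_known = 4.615 − 0.04582 = 4.569 m·K/W
ln(r₂/r₁)/(2πk) = 4.569 ⇒ k = 0.4470/(2π·4.569) = 0.0156 W/m·K

k = 0.0156 W/m·K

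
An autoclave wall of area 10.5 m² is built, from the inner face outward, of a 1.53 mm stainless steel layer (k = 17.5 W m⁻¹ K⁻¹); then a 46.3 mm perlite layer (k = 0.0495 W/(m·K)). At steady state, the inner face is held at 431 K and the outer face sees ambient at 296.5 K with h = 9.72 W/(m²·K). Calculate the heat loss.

Resistance network (inner→outer):
  R_stainless steel = L/(kA) = 0.00153/(17.5·10.5) = 8.327×10^-6 K/W
  R_perlite = L/(kA) = 0.0463/(0.0495·10.5) = 0.08908 K/W
  R_conv,out = 1/(hA) = 1/(9.72·10.5) = 0.009798 K/W
ΣR = 8.327×10^-6 + 0.08908 + 0.009798 = 0.09889 K/W
Q = ΔT/ΣR = (431 K − 296.5 K)/0.09889 = 1360 W

Q = 1360 W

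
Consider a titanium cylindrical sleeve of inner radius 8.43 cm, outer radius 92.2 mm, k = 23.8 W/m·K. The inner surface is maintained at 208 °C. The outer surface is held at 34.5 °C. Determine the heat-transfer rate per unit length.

Q' = 290 kW/m

Q' = 2πk·ΔT/ln(r₂/r₁) = 2π × 23.8 × 173.5 / ln(0.0922/0.0843) = 2.90×10^5 W/m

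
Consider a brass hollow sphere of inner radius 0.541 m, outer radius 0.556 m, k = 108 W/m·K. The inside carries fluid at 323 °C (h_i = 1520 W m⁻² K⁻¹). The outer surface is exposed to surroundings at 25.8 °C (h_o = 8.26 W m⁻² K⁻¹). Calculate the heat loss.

Q = 9.47 kW

Resistance network (inner→outer):
  R_conv,in = 1/(4πr²h) = 1/(4π·0.541²·1520) = 1.789×10^-4 K/W
  R_brass = (1/0.541 − 1/0.556)/(4πk) = 0.04987/(4π·108) = 3.674×10^-5 K/W
  R_conv,out = 1/(4πr²h) = 1/(4π·0.556²·8.26) = 0.03116 K/W
ΣR = 1.789×10^-4 + 3.674×10^-5 + 0.03116 = 0.03138 K/W
Q = ΔT/ΣR = (323 °C − 25.8 °C)/0.03138 = 9470 W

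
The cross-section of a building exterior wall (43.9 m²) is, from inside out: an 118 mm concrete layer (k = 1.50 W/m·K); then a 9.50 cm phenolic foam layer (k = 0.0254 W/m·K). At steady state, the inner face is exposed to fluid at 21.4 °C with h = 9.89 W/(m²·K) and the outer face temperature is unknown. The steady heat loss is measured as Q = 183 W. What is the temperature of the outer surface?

T_out = 5.06 °C

Series resistances:
  R_conv,in = 1/(hA) = 1/(9.89·43.9) = 0.002303 K/W
  R_concrete = L/(kA) = 0.118/(1.50·43.9) = 0.001792 K/W
  R_phenolic foam = L/(kA) = 0.0950/(0.0254·43.9) = 0.08520 K/W
ΣR = 0.08929 K/W
ΔT = Q·ΣR = 183 × 0.08929 = 16.34 K
Heat flows outward, so T_out = T_in − ΔT = 21.4 − 16.34 = 5.06 °C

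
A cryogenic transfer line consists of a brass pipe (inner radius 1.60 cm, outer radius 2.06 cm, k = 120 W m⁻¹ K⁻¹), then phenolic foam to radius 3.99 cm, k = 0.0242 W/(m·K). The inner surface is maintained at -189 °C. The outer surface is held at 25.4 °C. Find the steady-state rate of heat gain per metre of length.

Q' = 49.3 W/m

Series thermal resistances, inner to outer:
  R'_brass = ln(0.0206/0.0160)/(2πk) = 0.2527/(2π·120) = 3.352×10^-4 m·K/W
  R'_phenolic foam = ln(0.0399/0.0206)/(2πk) = 0.6611/(2π·0.0242) = 4.348 m·K/W
ΣR = 3.352×10^-4 + 4.348 = 4.348 m·K/W
Q' = ΔT/ΣR = (-189 °C − 25.4 °C)/4.348 = -49.3 W/m
(Negative Q' ⇒ heat flows inward; heat gain = 49.3 W/m.)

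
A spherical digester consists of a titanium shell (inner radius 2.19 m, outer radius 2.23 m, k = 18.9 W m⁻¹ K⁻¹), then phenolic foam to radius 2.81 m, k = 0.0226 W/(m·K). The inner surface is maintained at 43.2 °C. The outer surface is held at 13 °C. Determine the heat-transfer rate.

Resistance network (inner→outer):
  R_titanium = (1/2.19 − 1/2.23)/(4πk) = 0.008191/(4π·18.9) = 3.449×10^-5 K/W
  R_phenolic foam = (1/2.23 − 1/2.81)/(4πk) = 0.09256/(4π·0.0226) = 0.3259 K/W
ΣR = 3.449×10^-5 + 0.3259 = 0.3259 K/W
Q = ΔT/ΣR = (43.2 °C − 13 °C)/0.3259 = 92.7 W

Q = 92.7 W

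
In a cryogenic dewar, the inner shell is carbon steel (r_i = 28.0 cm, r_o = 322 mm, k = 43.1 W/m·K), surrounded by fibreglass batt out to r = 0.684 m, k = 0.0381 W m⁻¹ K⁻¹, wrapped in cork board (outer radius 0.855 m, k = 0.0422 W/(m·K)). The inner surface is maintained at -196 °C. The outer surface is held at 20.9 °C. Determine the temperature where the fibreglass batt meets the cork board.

Series thermal resistances, inner to outer:
  R_carbon steel = (1/0.280 − 1/0.322)/(4πk) = 0.4658/(4π·43.1) = 8.601×10^-4 K/W
  R_fibreglass batt = (1/0.322 − 1/0.684)/(4πk) = 1.644/(4π·0.0381) = 3.433 K/W
  R_cork board = (1/0.684 − 1/0.855)/(4πk) = 0.2924/(4π·0.0422) = 0.5514 K/W
ΣR = 8.601×10^-4 + 3.433 + 0.5514 = 3.985 K/W
Q = ΔT/ΣR = (-196 °C − 20.9 °C)/3.985 = -54.43 W
From the inner boundary to the fibreglass batt/cork board interface, ΣR_partial = 3.434 K/W.
T_interface = T_in − Q·ΣR_partial = -196 °C − (-54.43)(3.434) = -9.1 °C

T = -9.1 °C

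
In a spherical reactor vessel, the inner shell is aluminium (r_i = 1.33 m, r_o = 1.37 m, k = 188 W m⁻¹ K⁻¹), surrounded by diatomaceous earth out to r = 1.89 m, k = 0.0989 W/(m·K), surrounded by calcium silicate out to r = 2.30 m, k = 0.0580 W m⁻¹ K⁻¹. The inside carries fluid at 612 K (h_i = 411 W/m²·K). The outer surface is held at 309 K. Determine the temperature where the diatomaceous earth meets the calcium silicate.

Resistance network (inner→outer):
  R_conv,in = 1/(4πr²h) = 1/(4π·1.33²·411) = 1.095×10^-4 K/W
  R_aluminium = (1/1.33 − 1/1.37)/(4πk) = 0.02195/(4π·188) = 9.292×10^-6 K/W
  R_diatomaceous earth = (1/1.37 − 1/1.89)/(4πk) = 0.2008/(4π·0.0989) = 0.1616 K/W
  R_calcium silicate = (1/1.89 − 1/2.30)/(4πk) = 0.09432/(4π·0.0580) = 0.1294 K/W
ΣR = 1.095×10^-4 + 9.292×10^-6 + 0.1616 + 0.1294 = 0.2911 K/W
Q = ΔT/ΣR = (612 K − 309 K)/0.2911 = 1041 W
From the inner boundary to the diatomaceous earth/calcium silicate interface, ΣR_partial = 0.1617 K/W.
T_interface = T_in − Q·ΣR_partial = 612 K − (1041)(0.1617) = 444 K

T = 444 K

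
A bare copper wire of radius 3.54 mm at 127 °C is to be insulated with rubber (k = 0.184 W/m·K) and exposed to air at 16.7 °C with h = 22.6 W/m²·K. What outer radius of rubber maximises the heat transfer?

r_cr = 0.814 cm

For a cylinder, r_cr = k_ins/h = 0.184/22.6 = 0.00814 m = 0.814 cm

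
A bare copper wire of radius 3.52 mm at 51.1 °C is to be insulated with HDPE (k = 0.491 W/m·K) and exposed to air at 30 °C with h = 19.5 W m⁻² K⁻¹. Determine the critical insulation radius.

r_cr = 2.52 cm

For a cylinder, r_cr = k_ins/h = 0.491/19.5 = 0.0252 m = 2.52 cm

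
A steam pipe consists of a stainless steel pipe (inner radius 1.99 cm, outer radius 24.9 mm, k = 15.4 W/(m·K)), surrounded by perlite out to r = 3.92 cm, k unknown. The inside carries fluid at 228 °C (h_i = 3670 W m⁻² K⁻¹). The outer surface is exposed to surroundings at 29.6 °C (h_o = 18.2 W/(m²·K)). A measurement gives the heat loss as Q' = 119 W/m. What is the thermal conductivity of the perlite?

k = 0.0502 W/m·K

ΣR = ΔT/Q' = |228 − 29.6|/119 = 1.667 m·K/W
Known resistances:
  R'_conv,in = 1/(2πr h) = 1/(2π·0.0199·3670) = 0.002179 m·K/W
  R'_stainless steel = ln(0.0249/0.0199)/(2πk) = 0.2241/(2π·15.4) = 0.002317 m·K/W
  R'_conv,out = 1/(2πr h) = 1/(2π·0.0392·18.2) = 0.2231 m·K/W
R_perlite = ΣR − ΣR_known = 1.667 − 0.2276 = 1.439 m·K/W
ln(r₂/r₁)/(2πk) = 1.439 ⇒ k = 0.4538/(2π·1.439) = 0.0502 W/m·K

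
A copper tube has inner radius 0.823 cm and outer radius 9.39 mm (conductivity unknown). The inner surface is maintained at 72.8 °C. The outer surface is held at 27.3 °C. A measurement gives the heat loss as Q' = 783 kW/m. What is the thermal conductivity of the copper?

ΣR = ΔT/Q' = |72.8 − 27.3|/7.83×10^5 = 5.811×10^-5 m·K/W
ln(r₂/r₁)/(2πk) = 5.811×10^-5 ⇒ k = 0.1319/(2π·5.811×10^-5) = 361 W/m·K

k = 361 W/m·K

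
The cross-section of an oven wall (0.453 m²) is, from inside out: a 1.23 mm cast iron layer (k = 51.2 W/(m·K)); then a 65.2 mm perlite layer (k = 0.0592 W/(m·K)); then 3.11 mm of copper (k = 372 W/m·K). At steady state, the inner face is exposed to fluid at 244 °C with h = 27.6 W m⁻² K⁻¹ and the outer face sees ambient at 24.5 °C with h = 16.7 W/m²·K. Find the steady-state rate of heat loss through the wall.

Series thermal resistances, inner to outer:
  R_conv,in = 1/(hA) = 1/(27.6·0.453) = 0.07998 K/W
  R_cast iron = L/(kA) = 0.00123/(51.2·0.453) = 5.303×10^-5 K/W
  R_perlite = L/(kA) = 0.0652/(0.0592·0.453) = 2.431 K/W
  R_copper = L/(kA) = 0.00311/(372·0.453) = 1.846×10^-5 K/W
  R_conv,out = 1/(hA) = 1/(16.7·0.453) = 0.1322 K/W
ΣR = 0.07998 + 5.303×10^-5 + 2.431 + 1.846×10^-5 + 0.1322 = 2.643 K/W
Q = ΔT/ΣR = (244 °C − 24.5 °C)/2.643 = 83.0 W

Q = 83.0 W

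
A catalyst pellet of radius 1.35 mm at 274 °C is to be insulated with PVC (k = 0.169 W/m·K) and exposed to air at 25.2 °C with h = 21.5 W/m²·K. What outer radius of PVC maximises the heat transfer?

For a sphere, r_cr = 2k_ins/h = 2·0.169/21.5 = 0.0157 m = 1.57 cm

r_cr = 1.57 cm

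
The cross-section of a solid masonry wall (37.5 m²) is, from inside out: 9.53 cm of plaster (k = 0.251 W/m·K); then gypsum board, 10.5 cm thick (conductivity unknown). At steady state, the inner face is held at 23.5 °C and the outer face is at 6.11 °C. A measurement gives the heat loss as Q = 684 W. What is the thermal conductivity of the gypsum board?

ΣR = ΔT/Q = |23.5 − 6.11|/684 = 0.02542 K/W
Known resistances:
  R_plaster = L/(kA) = 0.0953/(0.251·37.5) = 0.01012 K/W
R_gypsum board = ΣR − ΣR_known = 0.02542 − 0.01012 = 0.01530 K/W
L/(kA) = 0.01530 ⇒ k = 0.105/(0.01530·37.5) = 0.183 W/m·K

k = 0.183 W/m·K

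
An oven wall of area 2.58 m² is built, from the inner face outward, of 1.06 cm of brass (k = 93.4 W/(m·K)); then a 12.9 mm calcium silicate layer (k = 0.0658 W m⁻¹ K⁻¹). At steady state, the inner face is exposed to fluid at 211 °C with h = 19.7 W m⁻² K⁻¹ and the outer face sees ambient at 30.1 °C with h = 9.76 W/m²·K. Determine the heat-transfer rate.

Q = 1340 W

Resistance network (inner→outer):
  R_conv,in = 1/(hA) = 1/(19.7·2.58) = 0.01967 K/W
  R_brass = L/(kA) = 0.0106/(93.4·2.58) = 4.399×10^-5 K/W
  R_calcium silicate = L/(kA) = 0.0129/(0.0658·2.58) = 0.07599 K/W
  R_conv,out = 1/(hA) = 1/(9.76·2.58) = 0.03971 K/W
ΣR = 0.01967 + 4.399×10^-5 + 0.07599 + 0.03971 = 0.1354 K/W
Q = ΔT/ΣR = (211 °C − 30.1 °C)/0.1354 = 1340 W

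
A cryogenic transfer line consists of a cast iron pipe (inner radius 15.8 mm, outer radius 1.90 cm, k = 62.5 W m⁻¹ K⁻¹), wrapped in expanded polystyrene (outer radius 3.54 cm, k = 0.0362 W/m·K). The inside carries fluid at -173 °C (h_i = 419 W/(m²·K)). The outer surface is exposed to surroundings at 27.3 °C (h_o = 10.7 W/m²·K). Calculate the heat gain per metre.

Treat each layer as a resistance in series:
  R'_conv,in = 1/(2πr h) = 1/(2π·0.0158·419) = 0.02404 m·K/W
  R'_cast iron = ln(0.0190/0.0158)/(2πk) = 0.1844/(2π·62.5) = 4.696×10^-4 m·K/W
  R'_expanded polystyrene = ln(0.0354/0.0190)/(2πk) = 0.6223/(2π·0.0362) = 2.736 m·K/W
  R'_conv,out = 1/(2πr h) = 1/(2π·0.0354·10.7) = 0.4202 m·K/W
ΣR = 0.02404 + 4.696×10^-4 + 2.736 + 0.4202 = 3.181 m·K/W
Q' = ΔT/ΣR = (-173 °C − 27.3 °C)/3.181 = -63.0 W/m
(Negative Q' ⇒ heat flows inward; heat gain = 63.0 W/m.)

Q' = 63.0 W/m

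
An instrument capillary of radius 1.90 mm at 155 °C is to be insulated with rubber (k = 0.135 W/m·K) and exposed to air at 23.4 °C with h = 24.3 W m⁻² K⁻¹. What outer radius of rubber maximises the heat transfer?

For a cylinder, r_cr = k_ins/h = 0.135/24.3 = 0.00556 m = 0.556 cm

r_cr = 0.556 cm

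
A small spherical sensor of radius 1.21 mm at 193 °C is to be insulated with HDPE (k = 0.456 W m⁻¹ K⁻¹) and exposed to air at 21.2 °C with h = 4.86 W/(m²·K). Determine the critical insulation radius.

For a sphere, r_cr = 2k_ins/h = 2·0.456/4.86 = 0.188 m = 18.8 cm

r_cr = 18.8 cm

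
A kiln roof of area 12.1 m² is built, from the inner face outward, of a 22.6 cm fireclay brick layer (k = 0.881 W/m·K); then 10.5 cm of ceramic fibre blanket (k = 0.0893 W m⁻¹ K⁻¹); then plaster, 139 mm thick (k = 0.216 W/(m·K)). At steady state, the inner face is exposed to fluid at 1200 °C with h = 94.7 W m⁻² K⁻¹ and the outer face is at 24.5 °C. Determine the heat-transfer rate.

Treat each layer as a resistance in series:
  R_conv,in = 1/(hA) = 1/(94.7·12.1) = 8.727×10^-4 K/W
  R_fireclay brick = L/(kA) = 0.226/(0.881·12.1) = 0.02120 K/W
  R_ceramic fibre blanket = L/(kA) = 0.105/(0.0893·12.1) = 0.09717 K/W
  R_plaster = L/(kA) = 0.139/(0.216·12.1) = 0.05318 K/W
ΣR = 8.727×10^-4 + 0.02120 + 0.09717 + 0.05318 = 0.1724 K/W
Q = ΔT/ΣR = (1200 °C − 24.5 °C)/0.1724 = 6820 W

Q = 6820 W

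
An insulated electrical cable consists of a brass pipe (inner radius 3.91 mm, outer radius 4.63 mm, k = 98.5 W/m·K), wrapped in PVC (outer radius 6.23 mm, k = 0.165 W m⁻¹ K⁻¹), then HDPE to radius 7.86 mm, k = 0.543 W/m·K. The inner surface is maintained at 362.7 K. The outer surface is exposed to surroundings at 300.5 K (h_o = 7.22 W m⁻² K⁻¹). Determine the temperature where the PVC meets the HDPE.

T = 357.1 K

Resistance network (inner→outer):
  R'_brass = ln(0.00463/0.00391)/(2πk) = 0.1690/(2π·98.5) = 2.731×10^-4 m·K/W
  R'_PVC = ln(0.00623/0.00463)/(2πk) = 0.2968/(2π·0.165) = 0.2863 m·K/W
  R'_HDPE = ln(0.00786/0.00623)/(2πk) = 0.2324/(2π·0.543) = 0.06812 m·K/W
  R'_conv,out = 1/(2πr h) = 1/(2π·0.00786·7.22) = 2.805 m·K/W
ΣR = 2.731×10^-4 + 0.2863 + 0.06812 + 2.805 = 3.160 m·K/W
Q' = ΔT/ΣR = (362.7 K − 300.5 K)/3.160 = 19.68 W/m
From the inner boundary to the PVC/HDPE interface, ΣR_partial = 0.2866 m·K/W.
T_interface = T_in − Q'·ΣR_partial = 362.7 K − (19.68)(0.2866) = 357.1 K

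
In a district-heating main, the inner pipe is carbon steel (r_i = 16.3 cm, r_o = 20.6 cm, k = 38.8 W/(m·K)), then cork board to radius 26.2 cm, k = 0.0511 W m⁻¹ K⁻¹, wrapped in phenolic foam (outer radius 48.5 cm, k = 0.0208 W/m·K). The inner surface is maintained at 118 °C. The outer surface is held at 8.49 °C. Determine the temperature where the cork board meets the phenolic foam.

Resistance network (inner→outer):
  R'_carbon steel = ln(0.206/0.163)/(2πk) = 0.2341/(2π·38.8) = 9.604×10^-4 m·K/W
  R'_cork board = ln(0.262/0.206)/(2πk) = 0.2405/(2π·0.0511) = 0.7490 m·K/W
  R'_phenolic foam = ln(0.485/0.262)/(2πk) = 0.6158/(2π·0.0208) = 4.712 m·K/W
ΣR = 9.604×10^-4 + 0.7490 + 4.712 = 5.462 m·K/W
Q' = ΔT/ΣR = (118 °C − 8.49 °C)/5.462 = 20.05 W/m
From the inner boundary to the cork board/phenolic foam interface, ΣR_partial = 0.7500 m·K/W.
T_interface = T_in − Q'·ΣR_partial = 118 °C − (20.05)(0.7500) = 103 °C

T = 103 °C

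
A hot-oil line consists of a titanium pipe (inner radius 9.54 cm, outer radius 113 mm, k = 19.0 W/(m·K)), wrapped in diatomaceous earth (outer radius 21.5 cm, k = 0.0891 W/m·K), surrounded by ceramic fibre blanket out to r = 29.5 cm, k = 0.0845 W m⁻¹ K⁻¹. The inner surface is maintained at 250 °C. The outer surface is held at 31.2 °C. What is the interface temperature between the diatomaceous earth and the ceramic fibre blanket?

Treat each layer as a resistance in series:
  R'_titanium = ln(0.113/0.0954)/(2πk) = 0.1693/(2π·19.0) = 0.001418 m·K/W
  R'_diatomaceous earth = ln(0.215/0.113)/(2πk) = 0.6433/(2π·0.0891) = 1.149 m·K/W
  R'_ceramic fibre blanket = ln(0.295/0.215)/(2πk) = 0.3163/(2π·0.0845) = 0.5958 m·K/W
ΣR = 0.001418 + 1.149 + 0.5958 = 1.746 m·K/W
Q' = ΔT/ΣR = (250 °C − 31.2 °C)/1.746 = 125.3 W/m
From the inner boundary to the diatomaceous earth/ceramic fibre blanket interface, ΣR_partial = 1.150 m·K/W.
T_interface = T_in − Q'·ΣR_partial = 250 °C − (125.3)(1.150) = 106 °C

T = 106 °C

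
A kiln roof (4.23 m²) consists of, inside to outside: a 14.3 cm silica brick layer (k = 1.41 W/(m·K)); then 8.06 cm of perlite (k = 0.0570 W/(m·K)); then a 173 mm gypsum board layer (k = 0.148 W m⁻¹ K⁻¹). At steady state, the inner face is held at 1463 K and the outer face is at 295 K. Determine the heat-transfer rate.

Series thermal resistances, inner to outer:
  R_silica brick = L/(kA) = 0.143/(1.41·4.23) = 0.02398 K/W
  R_perlite = L/(kA) = 0.0806/(0.0570·4.23) = 0.3343 K/W
  R_gypsum board = L/(kA) = 0.173/(0.148·4.23) = 0.2763 K/W
ΣR = 0.02398 + 0.3343 + 0.2763 = 0.6346 K/W
Q = ΔT/ΣR = (1463 K − 295 K)/0.6346 = 1840 W

Q = 1840 W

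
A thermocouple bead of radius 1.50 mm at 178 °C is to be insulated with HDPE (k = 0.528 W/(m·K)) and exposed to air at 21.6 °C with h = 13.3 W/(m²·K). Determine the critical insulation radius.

For a sphere, r_cr = 2k_ins/h = 2·0.528/13.3 = 0.0794 m = 7.94 cm

r_cr = 7.94 cm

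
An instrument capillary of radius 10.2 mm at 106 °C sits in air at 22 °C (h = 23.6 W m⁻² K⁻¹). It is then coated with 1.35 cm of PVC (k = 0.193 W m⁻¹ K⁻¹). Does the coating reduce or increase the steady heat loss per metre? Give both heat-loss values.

reduces: 127 → 85.7 W/m

Critical radius for a cylinder: r_cr = k/h = 0.00818 m = 0.818 cm.
Outer radius after coating: r₂ = 0.0102 + 0.0135 = 0.0237 m.
Since r₁ ≥ r_cr, any added insulation reduces the heat loss.
Bare: R = 1/(2πr₁h) = 0.6612 m·K/W; Q = 84/0.6612 = 127 W/m.
Coated: R = R_cond + R_conv = 0.9798 m·K/W; Q = 84/0.9798 = 85.7 W/m.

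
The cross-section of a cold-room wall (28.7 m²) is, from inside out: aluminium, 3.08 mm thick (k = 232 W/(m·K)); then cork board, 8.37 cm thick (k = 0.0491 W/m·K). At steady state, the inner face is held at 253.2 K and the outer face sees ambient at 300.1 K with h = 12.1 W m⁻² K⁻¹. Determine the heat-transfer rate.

Treat each layer as a resistance in series:
  R_aluminium = L/(kA) = 0.00308/(232·28.7) = 4.626×10^-7 K/W
  R_cork board = L/(kA) = 0.0837/(0.0491·28.7) = 0.05940 K/W
  R_conv,out = 1/(hA) = 1/(12.1·28.7) = 0.002880 K/W
ΣR = 4.626×10^-7 + 0.05940 + 0.002880 = 0.06228 K/W
Q = ΔT/ΣR = (253.2 K − 300.1 K)/0.06228 = -753 W
(Negative Q ⇒ heat flows inward; heat gain = 753 W.)

Q = 753 W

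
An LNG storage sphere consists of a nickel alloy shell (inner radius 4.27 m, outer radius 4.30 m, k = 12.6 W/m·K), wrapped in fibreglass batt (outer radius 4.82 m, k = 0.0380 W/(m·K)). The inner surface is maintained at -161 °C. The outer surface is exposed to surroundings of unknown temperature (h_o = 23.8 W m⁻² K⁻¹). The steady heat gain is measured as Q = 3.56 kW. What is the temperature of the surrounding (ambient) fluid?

Series resistances:
  R_nickel alloy = (1/4.27 − 1/4.30)/(4πk) = 0.001634/(4π·12.6) = 1.032×10^-5 K/W
  R_fibreglass batt = (1/4.30 − 1/4.82)/(4πk) = 0.02509/(4π·0.0380) = 0.05254 K/W
  R_conv,out = 1/(4πr²h) = 1/(4π·4.82²·23.8) = 1.439×10^-4 K/W
ΣR = 0.05269 K/W
ΔT = Q·ΣR = 3560 × 0.05269 = 187.6 K
Heat flows inward, so T_out = T_in + ΔT = -161 + 187.6 = 26.6 °C

T_out = 26.6 °C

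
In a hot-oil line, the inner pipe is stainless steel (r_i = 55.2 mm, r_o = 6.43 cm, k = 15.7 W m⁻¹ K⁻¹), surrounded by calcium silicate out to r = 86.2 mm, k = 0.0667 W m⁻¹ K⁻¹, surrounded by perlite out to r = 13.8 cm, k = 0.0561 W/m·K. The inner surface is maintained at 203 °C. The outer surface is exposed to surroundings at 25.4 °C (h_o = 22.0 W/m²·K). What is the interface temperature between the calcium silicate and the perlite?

Treat each layer as a resistance in series:
  R'_stainless steel = ln(0.0643/0.0552)/(2πk) = 0.1526/(2π·15.7) = 0.001547 m·K/W
  R'_calcium silicate = ln(0.0862/0.0643)/(2πk) = 0.2931/(2π·0.0667) = 0.6994 m·K/W
  R'_perlite = ln(0.138/0.0862)/(2πk) = 0.4706/(2π·0.0561) = 1.335 m·K/W
  R'_conv,out = 1/(2πr h) = 1/(2π·0.138·22.0) = 0.05242 m·K/W
ΣR = 0.001547 + 0.6994 + 1.335 + 0.05242 = 2.088 m·K/W
Q' = ΔT/ΣR = (203 °C − 25.4 °C)/2.088 = 85.06 W/m
From the inner boundary to the calcium silicate/perlite interface, ΣR_partial = 0.7009 m·K/W.
T_interface = T_in − Q'·ΣR_partial = 203 °C − (85.06)(0.7009) = 143 °C

T = 143 °C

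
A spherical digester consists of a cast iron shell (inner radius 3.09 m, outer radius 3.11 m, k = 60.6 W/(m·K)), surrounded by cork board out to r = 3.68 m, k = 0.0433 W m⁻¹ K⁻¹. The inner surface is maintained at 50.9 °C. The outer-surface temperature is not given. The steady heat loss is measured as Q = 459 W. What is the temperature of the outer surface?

T_out = 8.89 °C

Series resistances:
  R_cast iron = (1/3.09 − 1/3.11)/(4πk) = 0.002081/(4π·60.6) = 2.733×10^-6 K/W
  R_cork board = (1/3.11 − 1/3.68)/(4πk) = 0.04980/(4π·0.0433) = 0.09153 K/W
ΣR = 0.09153 K/W
ΔT = Q·ΣR = 459 × 0.09153 = 42.01 K
Heat flows outward, so T_out = T_in − ΔT = 50.9 − 42.01 = 8.89 °C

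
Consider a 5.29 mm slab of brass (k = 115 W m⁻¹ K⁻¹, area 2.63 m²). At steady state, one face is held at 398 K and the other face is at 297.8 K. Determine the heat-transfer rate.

Q = 5730 kW

Q = kA·ΔT/L = 115 × 2.63 × |398 K − 297.8 K| / 0.00529 = 5.73×10^6 W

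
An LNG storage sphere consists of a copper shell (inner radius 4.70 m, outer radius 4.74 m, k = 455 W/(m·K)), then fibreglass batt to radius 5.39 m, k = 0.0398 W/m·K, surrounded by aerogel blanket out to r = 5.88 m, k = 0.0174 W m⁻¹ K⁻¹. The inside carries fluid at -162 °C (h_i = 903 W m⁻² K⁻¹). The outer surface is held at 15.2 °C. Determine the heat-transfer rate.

Resistance network (inner→outer):
  R_conv,in = 1/(4πr²h) = 1/(4π·4.70²·903) = 3.989×10^-6 K/W
  R_copper = (1/4.70 − 1/4.74)/(4πk) = 0.001795/(4π·455) = 3.140×10^-7 K/W
  R_fibreglass batt = (1/4.74 − 1/5.39)/(4πk) = 0.02544/(4π·0.0398) = 0.05087 K/W
  R_aerogel blanket = (1/5.39 − 1/5.88)/(4πk) = 0.01546/(4π·0.0174) = 0.07071 K/W
ΣR = 3.989×10^-6 + 3.140×10^-7 + 0.05087 + 0.07071 = 0.1216 K/W
Q = ΔT/ΣR = (-162 °C − 15.2 °C)/0.1216 = -1460 W
(Negative Q ⇒ heat flows inward; heat gain = 1460 W.)

Q = 1460 W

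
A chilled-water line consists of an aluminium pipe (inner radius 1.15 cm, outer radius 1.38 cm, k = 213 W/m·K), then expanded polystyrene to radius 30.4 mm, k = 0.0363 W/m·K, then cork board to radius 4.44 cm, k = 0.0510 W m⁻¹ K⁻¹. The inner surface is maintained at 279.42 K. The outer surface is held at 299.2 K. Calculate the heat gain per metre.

Q' = 4.26 W/m

Series thermal resistances, inner to outer:
  R'_aluminium = ln(0.0138/0.0115)/(2πk) = 0.1823/(2π·213) = 1.362×10^-4 m·K/W
  R'_expanded polystyrene = ln(0.0304/0.0138)/(2πk) = 0.7898/(2π·0.0363) = 3.463 m·K/W
  R'_cork board = ln(0.0444/0.0304)/(2πk) = 0.3788/(2π·0.0510) = 1.182 m·K/W
ΣR = 1.362×10^-4 + 3.463 + 1.182 = 4.645 m·K/W
Q' = ΔT/ΣR = (279.42 K − 299.2 K)/4.645 = -4.26 W/m
(Negative Q' ⇒ heat flows inward; heat gain = 4.26 W/m.)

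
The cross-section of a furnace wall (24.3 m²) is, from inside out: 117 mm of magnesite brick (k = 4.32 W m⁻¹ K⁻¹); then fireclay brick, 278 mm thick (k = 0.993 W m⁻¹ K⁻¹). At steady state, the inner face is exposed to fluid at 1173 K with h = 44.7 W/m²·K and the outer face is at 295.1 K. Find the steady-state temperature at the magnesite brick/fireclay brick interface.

Series thermal resistances, inner to outer:
  R_conv,in = 1/(hA) = 1/(44.7·24.3) = 9.206×10^-4 K/W
  R_magnesite brick = L/(kA) = 0.117/(4.32·24.3) = 0.001115 K/W
  R_fireclay brick = L/(kA) = 0.278/(0.993·24.3) = 0.01152 K/W
ΣR = 9.206×10^-4 + 0.001115 + 0.01152 = 0.01356 K/W
Q = ΔT/ΣR = (1173 K − 295.1 K)/0.01356 = 64740 W
From the inner boundary to the magnesite brick/fireclay brick interface, ΣR_partial = 0.002036 K/W.
T_interface = T_in − Q·ΣR_partial = 1173 K − (64740)(0.002036) = 1041 K

T = 1041 K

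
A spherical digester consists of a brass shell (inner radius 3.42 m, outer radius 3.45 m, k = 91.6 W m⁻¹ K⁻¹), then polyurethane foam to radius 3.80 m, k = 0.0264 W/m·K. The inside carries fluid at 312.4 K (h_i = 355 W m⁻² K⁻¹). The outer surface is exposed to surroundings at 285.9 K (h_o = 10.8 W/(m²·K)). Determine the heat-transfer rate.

Resistance network (inner→outer):
  R_conv,in = 1/(4πr²h) = 1/(4π·3.42²·355) = 1.917×10^-5 K/W
  R_brass = (1/3.42 − 1/3.45)/(4πk) = 0.002543/(4π·91.6) = 2.209×10^-6 K/W
  R_polyurethane foam = (1/3.45 − 1/3.80)/(4πk) = 0.02670/(4π·0.0264) = 0.08047 K/W
  R_conv,out = 1/(4πr²h) = 1/(4π·3.80²·10.8) = 5.103×10^-4 K/W
ΣR = 1.917×10^-5 + 2.209×10^-6 + 0.08047 + 5.103×10^-4 = 0.08100 K/W
Q = ΔT/ΣR = (312.4 K − 285.9 K)/0.08100 = 327 W

Q = 327 W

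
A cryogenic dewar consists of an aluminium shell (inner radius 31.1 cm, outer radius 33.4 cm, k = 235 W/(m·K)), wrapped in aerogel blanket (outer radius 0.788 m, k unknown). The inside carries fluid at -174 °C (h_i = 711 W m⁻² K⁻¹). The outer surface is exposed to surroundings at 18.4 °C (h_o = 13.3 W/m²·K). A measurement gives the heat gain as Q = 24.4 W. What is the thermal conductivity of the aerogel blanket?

k = 0.0174 W/m·K

ΣR = ΔT/Q = |-174 − 18.4|/24.4 = 7.885 K/W
Known resistances:
  R_conv,in = 1/(4πr²h) = 1/(4π·0.311²·711) = 0.001157 K/W
  R_aluminium = (1/0.311 − 1/0.334)/(4πk) = 0.2214/(4π·235) = 7.498×10^-5 K/W
  R_conv,out = 1/(4πr²h) = 1/(4π·0.788²·13.3) = 0.009636 K/W
R_aerogel blanket = ΣR − ΣR_known = 7.885 − 0.01087 = 7.874 K/W
(1/r₁−1/r₂)/(4πk) = 7.874 ⇒ k = 1.725/(4π·7.874) = 0.0174 W/m·K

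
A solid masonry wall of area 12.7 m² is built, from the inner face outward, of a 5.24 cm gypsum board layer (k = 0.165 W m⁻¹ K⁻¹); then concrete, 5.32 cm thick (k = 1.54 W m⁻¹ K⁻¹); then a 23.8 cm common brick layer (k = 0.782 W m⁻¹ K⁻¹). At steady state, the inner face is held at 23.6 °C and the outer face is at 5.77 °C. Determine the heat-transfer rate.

Resistance network (inner→outer):
  R_gypsum board = L/(kA) = 0.0524/(0.165·12.7) = 0.02501 K/W
  R_concrete = L/(kA) = 0.0532/(1.54·12.7) = 0.002720 K/W
  R_common brick = L/(kA) = 0.238/(0.782·12.7) = 0.02396 K/W
ΣR = 0.02501 + 0.002720 + 0.02396 = 0.05169 K/W
Q = ΔT/ΣR = (23.6 °C − 5.77 °C)/0.05169 = 345 W

Q = 345 W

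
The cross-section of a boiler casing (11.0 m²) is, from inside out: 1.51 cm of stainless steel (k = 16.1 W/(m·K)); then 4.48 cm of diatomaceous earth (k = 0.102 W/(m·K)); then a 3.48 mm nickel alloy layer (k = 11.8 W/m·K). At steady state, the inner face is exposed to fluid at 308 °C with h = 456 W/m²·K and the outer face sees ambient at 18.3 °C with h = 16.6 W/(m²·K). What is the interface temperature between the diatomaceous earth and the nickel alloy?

T = 53.2 °C

Series thermal resistances, inner to outer:
  R_conv,in = 1/(hA) = 1/(456·11.0) = 1.994×10^-4 K/W
  R_stainless steel = L/(kA) = 0.0151/(16.1·11.0) = 8.526×10^-5 K/W
  R_diatomaceous earth = L/(kA) = 0.0448/(0.102·11.0) = 0.03993 K/W
  R_nickel alloy = L/(kA) = 0.00348/(11.8·11.0) = 2.681×10^-5 K/W
  R_conv,out = 1/(hA) = 1/(16.6·11.0) = 0.005476 K/W
ΣR = 1.994×10^-4 + 8.526×10^-5 + 0.03993 + 2.681×10^-5 + 0.005476 = 0.04572 K/W
Q = ΔT/ΣR = (308 °C − 18.3 °C)/0.04572 = 6336 W
From the inner boundary to the diatomaceous earth/nickel alloy interface, ΣR_partial = 0.04021 K/W.
T_interface = T_in − Q·ΣR_partial = 308 °C − (6336)(0.04021) = 53.2 °C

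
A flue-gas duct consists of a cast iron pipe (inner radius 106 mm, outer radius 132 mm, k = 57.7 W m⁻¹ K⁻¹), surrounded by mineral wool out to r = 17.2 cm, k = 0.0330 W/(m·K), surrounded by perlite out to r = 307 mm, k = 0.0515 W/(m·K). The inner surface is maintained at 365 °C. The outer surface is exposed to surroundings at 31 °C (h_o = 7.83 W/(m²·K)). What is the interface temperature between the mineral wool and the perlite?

T = 229 °C

Series thermal resistances, inner to outer:
  R'_cast iron = ln(0.132/0.106)/(2πk) = 0.2194/(2π·57.7) = 6.051×10^-4 m·K/W
  R'_mineral wool = ln(0.172/0.132)/(2πk) = 0.2647/(2π·0.0330) = 1.277 m·K/W
  R'_perlite = ln(0.307/0.172)/(2πk) = 0.5794/(2π·0.0515) = 1.790 m·K/W
  R'_conv,out = 1/(2πr h) = 1/(2π·0.307·7.83) = 0.06621 m·K/W
ΣR = 6.051×10^-4 + 1.277 + 1.790 + 0.06621 = 3.134 m·K/W
Q' = ΔT/ΣR = (365 °C − 31 °C)/3.134 = 106.6 W/m
From the inner boundary to the mineral wool/perlite interface, ΣR_partial = 1.278 m·K/W.
T_interface = T_in − Q'·ΣR_partial = 365 °C − (106.6)(1.278) = 229 °C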